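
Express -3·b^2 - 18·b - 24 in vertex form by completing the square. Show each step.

-3(b + 3)^2 + 3

-3·b^2 - 18·b - 24
= -3(b^2 + 6·b) - 24    [factor out -3 from the b-terms]
= -3(b^2 + 6·b + 9 - 9) - 24    [add and subtract 9 inside the bracket]
= -3(b + 3)^2 + 27 - 24    [perfect-square identity]
= -3(b + 3)^2 + 3    [combine constants]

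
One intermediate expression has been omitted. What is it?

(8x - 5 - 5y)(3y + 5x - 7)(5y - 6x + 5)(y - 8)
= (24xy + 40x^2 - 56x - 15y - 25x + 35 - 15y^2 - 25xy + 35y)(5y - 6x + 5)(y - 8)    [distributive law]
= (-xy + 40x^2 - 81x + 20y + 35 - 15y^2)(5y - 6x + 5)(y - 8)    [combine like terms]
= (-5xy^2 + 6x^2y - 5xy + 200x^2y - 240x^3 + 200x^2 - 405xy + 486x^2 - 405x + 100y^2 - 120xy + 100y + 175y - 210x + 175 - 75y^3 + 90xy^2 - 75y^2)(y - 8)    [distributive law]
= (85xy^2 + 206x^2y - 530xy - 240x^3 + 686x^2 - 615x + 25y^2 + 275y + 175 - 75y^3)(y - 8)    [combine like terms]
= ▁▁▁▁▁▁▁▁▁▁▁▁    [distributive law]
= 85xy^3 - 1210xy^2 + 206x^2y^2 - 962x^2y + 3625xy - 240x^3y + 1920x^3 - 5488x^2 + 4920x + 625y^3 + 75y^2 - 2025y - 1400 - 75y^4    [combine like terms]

After distributive law, the bracketed line is:

85xy^3 - 680xy^2 + 206x^2y^2 - 1648x^2y - 530xy^2 + 4240xy - 240x^3y + 1920x^3 + 686x^2y - 5488x^2 - 615xy + 4920x + 25y^3 - 200y^2 + 275y^2 - 2200y + 175y - 1400 - 75y^4 + 600y^3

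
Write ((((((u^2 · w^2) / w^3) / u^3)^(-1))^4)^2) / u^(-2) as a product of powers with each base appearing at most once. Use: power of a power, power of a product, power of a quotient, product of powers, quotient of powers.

((((((u^2 · w^2) / w^3) / u^3)^(-1))^4)^2) / u^(-2)
= (((((u^2 · w^2) / w^3) / u^3)^(-1))^8) / u^(-2)    [power of a power]
= ((((u^2 · w^2) / w^3) / u^3)^(-8)) / u^(-2)    [power of a power]
= ((((u^2 · w^2) / w^3)^(-8)) / ((u^3)^(-8))) / u^(-2)    [power of a quotient]
= ((((u^2 · w^2)^(-8)) / ((w^3)^(-8))) / ((u^3)^(-8))) / u^(-2)    [power of a quotient]
= (((((u^2)^(-8)) · ((w^2)^(-8))) / ((w^3)^(-8))) / ((u^3)^(-8))) / u^(-2)    [power of a product]
= (((u^(-16) · ((w^2)^(-8))) / ((w^3)^(-8))) / ((u^3)^(-8))) / u^(-2)    [power of a power]
= (((u^(-16) · w^(-16)) / ((w^3)^(-8))) / ((u^3)^(-8))) / u^(-2)    [power of a power]
= (((u^(-16) · w^(-16)) / w^(-24)) / ((u^3)^(-8))) / u^(-2)    [power of a power]
= (((u^(-16) · w^(-16)) / w^(-24)) / u^(-24)) / u^(-2)    [power of a power]
= u^10·w^8    [quotient of powers; product of powers]

u^10·w^8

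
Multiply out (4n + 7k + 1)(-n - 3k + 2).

(4n + 7k + 1)(-n - 3k + 2)
= -4n² - 12kn + 8n - 7kn - 21k² + 14k - n - 3k + 2    [distributive law]
= -4n² - 19kn + 7n - 21k² + 11k + 2    [combine like terms]

-4n² - 19kn + 7n - 21k² + 11k + 2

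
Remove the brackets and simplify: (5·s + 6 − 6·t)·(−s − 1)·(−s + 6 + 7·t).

5·s^3 − 19·s^2 − 41·s^2·t − 60·s − 47·s·t − 36 − 6·t + 42·s·t^2 + 42·t^2

(5·s + 6 − 6·t)·(−s − 1)·(−s + 6 + 7·t)
= (−5·s^2 − 5·s − 6·s − 6 + 6·s·t + 6·t)·(−s + 6 + 7·t)    [distributive law]
= (−5·s^2 − 11·s − 6 + 6·s·t + 6·t)·(−s + 6 + 7·t)    [combine like terms]
= 5·s^3 − 30·s^2 − 35·s^2·t + 11·s^2 − 66·s − 77·s·t + 6·s − 36 − 42·t − 6·s^2·t + 36·s·t + 42·s·t^2 − 6·s·t + 36·t + 42·t^2    [distributive law]
= 5·s^3 − 19·s^2 − 41·s^2·t − 60·s − 47·s·t − 36 − 6·t + 42·s·t^2 + 42·t^2    [combine like terms]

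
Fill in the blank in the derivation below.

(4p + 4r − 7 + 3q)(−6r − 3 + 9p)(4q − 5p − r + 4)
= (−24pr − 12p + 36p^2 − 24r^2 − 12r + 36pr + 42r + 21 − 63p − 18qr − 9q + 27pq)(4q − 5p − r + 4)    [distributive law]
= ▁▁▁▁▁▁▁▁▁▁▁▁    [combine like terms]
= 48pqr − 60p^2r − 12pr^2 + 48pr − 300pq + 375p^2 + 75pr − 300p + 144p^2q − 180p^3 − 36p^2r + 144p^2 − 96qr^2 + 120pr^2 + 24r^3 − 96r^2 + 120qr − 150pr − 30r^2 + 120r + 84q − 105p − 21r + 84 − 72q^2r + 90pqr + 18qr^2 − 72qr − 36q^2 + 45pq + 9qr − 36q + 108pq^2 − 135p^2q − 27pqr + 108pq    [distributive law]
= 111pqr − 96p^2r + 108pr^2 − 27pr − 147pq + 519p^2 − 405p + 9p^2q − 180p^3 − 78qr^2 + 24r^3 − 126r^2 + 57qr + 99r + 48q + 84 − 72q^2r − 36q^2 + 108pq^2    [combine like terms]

By combine like terms:

(12pr − 75p + 36p^2 − 24r^2 + 30r + 21 − 18qr − 9q + 27pq)(4q − 5p − r + 4)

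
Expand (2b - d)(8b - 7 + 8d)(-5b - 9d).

-80b^3 - 184b^2d + 70b^2 + 91bd - 32bd^2 - 63d^2 + 72d^3

(2b - d)(8b - 7 + 8d)(-5b - 9d)
= (16b^2 - 14b + 16bd - 8bd + 7d - 8d^2)(-5b - 9d)    [distributive law]
= (16b^2 - 14b + 8bd + 7d - 8d^2)(-5b - 9d)    [combine like terms]
= -80b^3 - 144b^2d + 70b^2 + 126bd - 40b^2d - 72bd^2 - 35bd - 63d^2 + 40bd^2 + 72d^3    [distributive law]
= -80b^3 - 184b^2d + 70b^2 + 91bd - 32bd^2 - 63d^2 + 72d^3    [combine like terms]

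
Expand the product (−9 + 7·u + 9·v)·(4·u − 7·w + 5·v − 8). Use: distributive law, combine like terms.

(−9 + 7·u + 9·v)·(4·u − 7·w + 5·v − 8)
= −36·u + 63·w − 45·v + 72 + 28·u² − 49·u·w + 35·u·v − 56·u + 36·u·v − 63·v·w + 45·v² − 72·v    [distributive law]
= −92·u + 63·w − 117·v + 72 + 28·u² − 49·u·w + 71·u·v − 63·v·w + 45·v²    [combine like terms]

−92·u + 63·w − 117·v + 72 + 28·u² − 49·u·w + 71·u·v − 63·v·w + 45·v²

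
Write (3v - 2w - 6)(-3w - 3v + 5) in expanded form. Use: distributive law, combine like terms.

(3v - 2w - 6)(-3w - 3v + 5)
= -9vw - 9v^2 + 15v + 6w^2 + 6vw - 10w + 18w + 18v - 30    [distributive law]
= -3vw - 9v^2 + 33v + 6w^2 + 8w - 30    [combine like terms]

-3vw - 9v^2 + 33v + 6w^2 + 8w - 30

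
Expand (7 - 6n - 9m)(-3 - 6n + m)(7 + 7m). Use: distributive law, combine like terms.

(7 - 6n - 9m)(-3 - 6n + m)(7 + 7m)
= (-21 - 42n + 7m + 18n + 36n^2 - 6mn + 27m + 54mn - 9m^2)(7 + 7m)    [distributive law]
= (-21 - 24n + 34m + 36n^2 + 48mn - 9m^2)(7 + 7m)    [combine like terms]
= -147 - 147m - 168n - 168mn + 238m + 238m^2 + 252n^2 + 252mn^2 + 336mn + 336m^2n - 63m^2 - 63m^3    [distributive law]
= -147 + 91m - 168n + 168mn + 175m^2 + 252n^2 + 252mn^2 + 336m^2n - 63m^3    [combine like terms]

-147 + 91m - 168n + 168mn + 175m^2 + 252n^2 + 252mn^2 + 336m^2n - 63m^3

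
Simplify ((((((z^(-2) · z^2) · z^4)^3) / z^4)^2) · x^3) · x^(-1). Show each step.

x^2z^16

((((((z^(-2) · z^2) · z^4)^3) / z^4)^2) · x^3) · x^(-1)
= ((((((z^(-2) · z^2) · z^4)^3)^2) / ((z^4)^2)) · x^3) · x^(-1)    [power of a quotient]
= (((((z^(-2) · z^2) · z^4)^6) / ((z^4)^2)) · x^3) · x^(-1)    [power of a power]
= (((((z^(-2) · z^2)^6) · ((z^4)^6)) / ((z^4)^2)) · x^3) · x^(-1)    [power of a product]
= ((((((z^(-2))^6) · ((z^2)^6)) · ((z^4)^6)) / ((z^4)^2)) · x^3) · x^(-1)    [power of a product]
= ((((z^(-12) · ((z^2)^6)) · ((z^4)^6)) / ((z^4)^2)) · x^3) · x^(-1)    [power of a power]
= ((((z^(-12) · z^12) · ((z^4)^6)) / ((z^4)^2)) · x^3) · x^(-1)    [power of a power]
= (((z^0 · ((z^4)^6)) / ((z^4)^2)) · x^3) · x^(-1)    [product of powers]
= (((z^0 · z^24) / ((z^4)^2)) · x^3) · x^(-1)    [power of a power]
= ((z^24 / ((z^4)^2)) · x^3) · x^(-1)    [product of powers]
= ((z^24 / z^8) · x^3) · x^(-1)    [power of a power]
= (z^16 · x^3) · x^(-1)    [quotient of powers]
= x^2z^16    [product of powers]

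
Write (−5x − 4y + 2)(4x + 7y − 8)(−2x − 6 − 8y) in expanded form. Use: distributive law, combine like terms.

(−5x − 4y + 2)(4x + 7y − 8)(−2x − 6 − 8y)
= (−20x^2 − 35xy + 40x − 16xy − 28y^2 + 32y + 8x + 14y − 16)(−2x − 6 − 8y)    [distributive law]
= (−20x^2 − 51xy + 48x − 28y^2 + 46y − 16)(−2x − 6 − 8y)    [combine like terms]
= 40x^3 + 120x^2 + 160x^2y + 102x^2y + 306xy + 408xy^2 − 96x^2 − 288x − 384xy + 56xy^2 + 168y^2 + 224y^3 − 92xy − 276y − 368y^2 + 32x + 96 + 128y    [distributive law]
= 40x^3 + 24x^2 + 262x^2y − 170xy + 464xy^2 − 256x − 200y^2 + 224y^3 − 148y + 96    [combine like terms]

40x^3 + 24x^2 + 262x^2y − 170xy + 464xy^2 − 256x − 200y^2 + 224y^3 − 148y + 96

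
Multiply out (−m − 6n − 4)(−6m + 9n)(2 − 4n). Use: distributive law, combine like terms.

12m^2 − 24m^2n − 42mn − 108mn^2 + 36n^2 + 216n^3 + 48m − 72n

(−m − 6n − 4)(−6m + 9n)(2 − 4n)
= (6m^2 − 9mn + 36mn − 54n^2 + 24m − 36n)(2 − 4n)    [distributive law]
= (6m^2 + 27mn − 54n^2 + 24m − 36n)(2 − 4n)    [combine like terms]
= 12m^2 − 24m^2n + 54mn − 108mn^2 − 108n^2 + 216n^3 + 48m − 96mn − 72n + 144n^2    [distributive law]
= 12m^2 − 24m^2n − 42mn − 108mn^2 + 36n^2 + 216n^3 + 48m − 72n    [combine like terms]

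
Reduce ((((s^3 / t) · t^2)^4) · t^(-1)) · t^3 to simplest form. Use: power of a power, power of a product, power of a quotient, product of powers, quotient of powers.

s^12t^6

((((s^3 / t) · t^2)^4) · t^(-1)) · t^3
= ((((s^3 / t)^4) · ((t^2)^4)) · t^(-1)) · t^3    [power of a product]
= (((((s^3)^4) / (t^4)) · ((t^2)^4)) · t^(-1)) · t^3    [power of a quotient]
= (((s^12 / (t^4)) · ((t^2)^4)) · t^(-1)) · t^3    [power of a power]
= (((s^12 / t^4) · t^8) · t^(-1)) · t^3    [power of a power]
= s^12t^6    [quotient of powers; product of powers]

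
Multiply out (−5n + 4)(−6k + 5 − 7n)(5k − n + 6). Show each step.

(−5n + 4)(−6k + 5 − 7n)(5k − n + 6)
= (30kn − 25n + 35n² − 24k + 20 − 28n)(5k − n + 6)    [distributive law]
= (30kn − 53n + 35n² − 24k + 20)(5k − n + 6)    [combine like terms]
= 150k²n − 30kn² + 180kn − 265kn + 53n² − 318n + 175kn² − 35n³ + 210n² − 120k² + 24kn − 144k + 100k − 20n + 120    [distributive law]
= 150k²n + 145kn² − 61kn + 263n² − 338n − 35n³ − 120k² − 44k + 120    [combine like terms]

150k²n + 145kn² − 61kn + 263n² − 338n − 35n³ − 120k² − 44k + 120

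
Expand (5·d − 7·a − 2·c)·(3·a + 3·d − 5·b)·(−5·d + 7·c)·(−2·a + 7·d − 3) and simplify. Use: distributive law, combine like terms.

(5·d − 7·a − 2·c)·(3·a + 3·d − 5·b)·(−5·d + 7·c)·(−2·a + 7·d − 3)
= (15·a·d + 15·d² − 25·b·d − 21·a² − 21·a·d + 35·a·b − 6·a·c − 6·c·d + 10·b·c)·(−5·d + 7·c)·(−2·a + 7·d − 3)    [distributive law]
= (−6·a·d + 15·d² − 25·b·d − 21·a² + 35·a·b − 6·a·c − 6·c·d + 10·b·c)·(−5·d + 7·c)·(−2·a + 7·d − 3)    [combine like terms]
= (30·a·d² − 42·a·c·d − 75·d³ + 105·c·d² + 125·b·d² − 175·b·c·d + 105·a²·d − 147·a²·c − 175·a·b·d + 245·a·b·c + 30·a·c·d − 42·a·c² + 30·c·d² − 42·c²·d − 50·b·c·d + 70·b·c²)·(−2·a + 7·d − 3)    [distributive law]
= (30·a·d² − 12·a·c·d − 75·d³ + 135·c·d² + 125·b·d² − 225·b·c·d + 105·a²·d − 147·a²·c − 175·a·b·d + 245·a·b·c − 42·a·c² − 42·c²·d + 70·b·c²)·(−2·a + 7·d − 3)    [combine like terms]
= −60·a²·d² + 210·a·d³ − 90·a·d² + 24·a²·c·d − 84·a·c·d² + 36·a·c·d + 150·a·d³ − 525·d⁴ + 225·d³ − 270·a·c·d² + 945·c·d³ − 405·c·d² − 250·a·b·d² + 875·b·d³ − 375·b·d² + 450·a·b·c·d − 1575·b·c·d² + 675·b·c·d − 210·a³·d + 735·a²·d² − 315·a²·d + 294·a³·c − 1029·a²·c·d + 441·a²·c + 350·a²·b·d − 1225·a·b·d² + 525·a·b·d − 490·a²·b·c + 1715·a·b·c·d − 735·a·b·c + 84·a²·c² − 294·a·c²·d + 126·a·c² + 84·a·c²·d − 294·c²·d² + 126·c²·d − 140·a·b·c² + 490·b·c²·d − 210·b·c²    [distributive law]
= 675·a²·d² + 360·a·d³ − 90·a·d² − 1005·a²·c·d − 354·a·c·d² + 36·a·c·d − 525·d⁴ + 225·d³ + 945·c·d³ − 405·c·d² − 1475·a·b·d² + 875·b·d³ − 375·b·d² + 2165·a·b·c·d − 1575·b·c·d² + 675·b·c·d − 210·a³·d − 315·a²·d + 294·a³·c + 441·a²·c + 350·a²·b·d + 525·a·b·d − 490·a²·b·c − 735·a·b·c + 84·a²·c² − 210·a·c²·d + 126·a·c² − 294·c²·d² + 126·c²·d − 140·a·b·c² + 490·b·c²·d − 210·b·c²    [combine like terms]

675·a²·d² + 360·a·d³ − 90·a·d² − 1005·a²·c·d − 354·a·c·d² + 36·a·c·d − 525·d⁴ + 225·d³ + 945·c·d³ − 405·c·d² − 1475·a·b·d² + 875·b·d³ − 375·b·d² + 2165·a·b·c·d − 1575·b·c·d² + 675·b·c·d − 210·a³·d − 315·a²·d + 294·a³·c + 441·a²·c + 350·a²·b·d + 525·a·b·d − 490·a²·b·c − 735·a·b·c + 84·a²·c² − 210·a·c²·d + 126·a·c² − 294·c²·d² + 126·c²·d − 140·a·b·c² + 490·b·c²·d − 210·b·c²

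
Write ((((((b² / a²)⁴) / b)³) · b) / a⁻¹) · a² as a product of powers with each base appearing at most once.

((((((b² / a²)⁴) / b)³) · b) / a⁻¹) · a²
= ((((((b² / a²)⁴)³) / (b³)) · b) / a⁻¹) · a²    [power of a quotient]
= (((((b² / a²)¹²) / (b³)) · b) / a⁻¹) · a²    [power of a power]
= ((((((b²)¹²) / ((a²)¹²)) / (b³)) · b) / a⁻¹) · a²    [power of a quotient]
= ((((b²⁴ / ((a²)¹²)) / (b³)) · b) / a⁻¹) · a²    [power of a power]
= ((((b²⁴ / a²⁴) / (b³)) · b) / a⁻¹) · a²    [power of a power]
= a⁻²¹·b²²    [quotient of powers; product of powers]

a⁻²¹·b²²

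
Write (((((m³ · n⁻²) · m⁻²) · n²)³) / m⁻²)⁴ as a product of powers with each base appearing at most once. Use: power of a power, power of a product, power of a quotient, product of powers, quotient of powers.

m²⁰

(((((m³ · n⁻²) · m⁻²) · n²)³) / m⁻²)⁴
= (((((m³ · n⁻²) · m⁻²) · n²)³)⁴) / ((m⁻²)⁴)    [power of a quotient]
= ((((m³ · n⁻²) · m⁻²) · n²)¹²) / ((m⁻²)⁴)    [power of a power]
= ((((m³ · n⁻²) · m⁻²)¹²) · ((n²)¹²)) / ((m⁻²)⁴)    [power of a product]
= ((((m³ · n⁻²)¹²) · ((m⁻²)¹²)) · ((n²)¹²)) / ((m⁻²)⁴)    [power of a product]
= (((((m³)¹²) · ((n⁻²)¹²)) · ((m⁻²)¹²)) · ((n²)¹²)) / ((m⁻²)⁴)    [power of a product]
= (((m³⁶ · ((n⁻²)¹²)) · ((m⁻²)¹²)) · ((n²)¹²)) / ((m⁻²)⁴)    [power of a power]
= (((m³⁶ · n⁻²⁴) · ((m⁻²)¹²)) · ((n²)¹²)) / ((m⁻²)⁴)    [power of a power]
= (((m³⁶ · n⁻²⁴) · m⁻²⁴) · ((n²)¹²)) / ((m⁻²)⁴)    [power of a power]
= (((m³⁶ · n⁻²⁴) · m⁻²⁴) · n²⁴) / ((m⁻²)⁴)    [power of a power]
= (((m³⁶ · n⁻²⁴) · m⁻²⁴) · n²⁴) / m⁻⁸    [power of a power]
= m²⁰    [quotient of powers; product of powers]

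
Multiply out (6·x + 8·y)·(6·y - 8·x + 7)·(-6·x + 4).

(6·x + 8·y)·(6·y - 8·x + 7)·(-6·x + 4)
= (36·x·y - 48·x^2 + 42·x + 48·y^2 - 64·x·y + 56·y)·(-6·x + 4)    [distributive law]
= (-28·x·y - 48·x^2 + 42·x + 48·y^2 + 56·y)·(-6·x + 4)    [combine like terms]
= 168·x^2·y - 112·x·y + 288·x^3 - 192·x^2 - 252·x^2 + 168·x - 288·x·y^2 + 192·y^2 - 336·x·y + 224·y    [distributive law]
= 168·x^2·y - 448·x·y + 288·x^3 - 444·x^2 + 168·x - 288·x·y^2 + 192·y^2 + 224·y    [combine like terms]

168·x^2·y - 448·x·y + 288·x^3 - 444·x^2 + 168·x - 288·x·y^2 + 192·y^2 + 224·y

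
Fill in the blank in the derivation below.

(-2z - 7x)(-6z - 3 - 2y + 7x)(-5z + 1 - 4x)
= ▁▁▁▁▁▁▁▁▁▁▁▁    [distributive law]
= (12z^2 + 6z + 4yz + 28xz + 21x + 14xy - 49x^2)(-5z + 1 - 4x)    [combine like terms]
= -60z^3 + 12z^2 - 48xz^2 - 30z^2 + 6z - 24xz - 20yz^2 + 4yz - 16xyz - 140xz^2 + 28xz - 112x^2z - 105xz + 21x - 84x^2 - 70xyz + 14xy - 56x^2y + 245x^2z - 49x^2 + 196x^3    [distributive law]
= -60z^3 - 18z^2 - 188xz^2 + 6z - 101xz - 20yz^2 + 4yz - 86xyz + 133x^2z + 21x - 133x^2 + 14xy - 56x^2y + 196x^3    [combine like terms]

After distributive law, the bracketed line is:

(12z^2 + 6z + 4yz - 14xz + 42xz + 21x + 14xy - 49x^2)(-5z + 1 - 4x)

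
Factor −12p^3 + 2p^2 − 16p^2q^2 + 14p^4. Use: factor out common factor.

2p^2(−6p + 1 − 8q^2 + 7p^2)

−12p^3 + 2p^2 − 16p^2q^2 + 14p^4
= 2(−6p^3 + p^2 − 8p^2q^2 + 7p^4)    [factor out 2]
= 2p^2(−6p + 1 − 8q^2 + 7p^2)    [factor out p^2]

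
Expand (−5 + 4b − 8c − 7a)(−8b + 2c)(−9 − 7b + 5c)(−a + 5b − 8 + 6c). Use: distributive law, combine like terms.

(−5 + 4b − 8c − 7a)(−8b + 2c)(−9 − 7b + 5c)(−a + 5b − 8 + 6c)
= (40b − 10c − 32b^2 + 8bc + 64bc − 16c^2 + 56ab − 14ac)(−9 − 7b + 5c)(−a + 5b − 8 + 6c)    [distributive law]
= (40b − 10c − 32b^2 + 72bc − 16c^2 + 56ab − 14ac)(−9 − 7b + 5c)(−a + 5b − 8 + 6c)    [combine like terms]
= (−360b − 280b^2 + 200bc + 90c + 70bc − 50c^2 + 288b^2 + 224b^3 − 160b^2c − 648bc − 504b^2c + 360bc^2 + 144c^2 + 112bc^2 − 80c^3 − 504ab − 392ab^2 + 280abc + 126ac + 98abc − 70ac^2)(−a + 5b − 8 + 6c)    [distributive law]
= (−360b + 8b^2 − 378bc + 90c + 94c^2 + 224b^3 − 664b^2c + 472bc^2 − 80c^3 − 504ab − 392ab^2 + 378abc + 126ac − 70ac^2)(−a + 5b − 8 + 6c)    [combine like terms]
= 360ab − 1800b^2 + 2880b − 2160bc − 8ab^2 + 40b^3 − 64b^2 + 48b^2c + 378abc − 1890b^2c + 3024bc − 2268bc^2 − 90ac + 450bc − 720c + 540c^2 − 94ac^2 + 470bc^2 − 752c^2 + 564c^3 − 224ab^3 + 1120b^4 − 1792b^3 + 1344b^3c + 664ab^2c − 3320b^3c + 5312b^2c − 3984b^2c^2 − 472abc^2 + 2360b^2c^2 − 3776bc^2 + 2832bc^3 + 80ac^3 − 400bc^3 + 640c^3 − 480c^4 + 504a^2b − 2520ab^2 + 4032ab − 3024abc + 392a^2b^2 − 1960ab^3 + 3136ab^2 − 2352ab^2c − 378a^2bc + 1890ab^2c − 3024abc + 2268abc^2 − 126a^2c + 630abc − 1008ac + 756ac^2 + 70a^2c^2 − 350abc^2 + 560ac^2 − 420ac^3    [distributive law]
= 4392ab − 1864b^2 + 2880b + 1314bc + 608ab^2 − 1752b^3 + 3470b^2c − 5040abc − 5574bc^2 − 1098ac − 720c − 212c^2 + 1222ac^2 + 1204c^3 − 2184ab^3 + 1120b^4 − 1976b^3c + 202ab^2c − 1624b^2c^2 + 1446abc^2 + 2432bc^3 − 340ac^3 − 480c^4 + 504a^2b + 392a^2b^2 − 378a^2bc − 126a^2c + 70a^2c^2    [combine like terms]

4392ab − 1864b^2 + 2880b + 1314bc + 608ab^2 − 1752b^3 + 3470b^2c − 5040abc − 5574bc^2 − 1098ac − 720c − 212c^2 + 1222ac^2 + 1204c^3 − 2184ab^3 + 1120b^4 − 1976b^3c + 202ab^2c − 1624b^2c^2 + 1446abc^2 + 2432bc^3 − 340ac^3 − 480c^4 + 504a^2b + 392a^2b^2 − 378a^2bc − 126a^2c + 70a^2c^2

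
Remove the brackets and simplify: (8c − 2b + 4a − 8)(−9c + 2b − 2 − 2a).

(8c − 2b + 4a − 8)(−9c + 2b − 2 − 2a)
= −72c² + 16bc − 16c − 16ac + 18bc − 4b² + 4b + 4ab − 36ac + 8ab − 8a − 8a² + 72c − 16b + 16 + 16a    [distributive law]
= −72c² + 34bc + 56c − 52ac − 4b² − 12b + 12ab + 8a − 8a² + 16    [combine like terms]

−72c² + 34bc + 56c − 52ac − 4b² − 12b + 12ab + 8a − 8a² + 16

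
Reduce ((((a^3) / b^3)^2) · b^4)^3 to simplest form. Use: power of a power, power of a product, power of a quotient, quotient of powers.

((((a^3) / b^3)^2) · b^4)^3
= ((((a^3) / b^3)^2)^3) · ((b^4)^3)    [power of a product]
= (((a^3) / b^3)^6) · ((b^4)^3)    [power of a power]
= (((a^3)^6) / ((b^3)^6)) · ((b^4)^3)    [power of a quotient]
= ((a^18) / ((b^3)^6)) · ((b^4)^3)    [power of a power]
= (a^18 / b^18) · ((b^4)^3)    [power of a power]
= (a^18 / b^18) · b^12    [power of a power]
= a^18b^(-6)    [quotient of powers]

a^18b^(-6)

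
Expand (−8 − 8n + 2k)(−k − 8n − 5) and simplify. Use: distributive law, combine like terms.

(−8 − 8n + 2k)(−k − 8n − 5)
= 8k + 64n + 40 + 8kn + 64n^2 + 40n − 2k^2 − 16kn − 10k    [distributive law]
= −2k + 104n + 40 − 8kn + 64n^2 − 2k^2    [combine like terms]

−2k + 104n + 40 − 8kn + 64n^2 − 2k^2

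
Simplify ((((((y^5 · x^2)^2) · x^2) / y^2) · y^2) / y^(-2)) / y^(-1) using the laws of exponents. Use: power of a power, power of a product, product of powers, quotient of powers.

x^6y^13

((((((y^5 · x^2)^2) · x^2) / y^2) · y^2) / y^(-2)) / y^(-1)
= (((((((y^5)^2) · ((x^2)^2)) · x^2) / y^2) · y^2) / y^(-2)) / y^(-1)    [power of a product]
= (((((y^10 · ((x^2)^2)) · x^2) / y^2) · y^2) / y^(-2)) / y^(-1)    [power of a power]
= (((((y^10 · x^4) · x^2) / y^2) · y^2) / y^(-2)) / y^(-1)    [power of a power]
= x^6y^13    [quotient of powers; product of powers]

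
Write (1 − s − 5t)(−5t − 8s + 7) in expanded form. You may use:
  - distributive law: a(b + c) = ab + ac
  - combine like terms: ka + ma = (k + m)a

(1 − s − 5t)(−5t − 8s + 7)
= −5t − 8s + 7 + 5st + 8s^2 − 7s + 25t^2 + 40st − 35t    [distributive law]
= −40t − 15s + 7 + 45st + 8s^2 + 25t^2    [combine like terms]

−40t − 15s + 7 + 45st + 8s^2 + 25t^2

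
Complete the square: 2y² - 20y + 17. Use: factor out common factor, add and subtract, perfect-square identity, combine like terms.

2y² - 20y + 17
= 2(y² - 10y) + 17    [factor out 2 from the y-terms]
= 2(y² - 10y + 25 - 25) + 17    [add and subtract 25 inside the bracket]
= 2(y - 5)² - 50 + 17    [perfect-square identity]
= 2(y - 5)² - 33    [combine constants]

2(y - 5)² - 33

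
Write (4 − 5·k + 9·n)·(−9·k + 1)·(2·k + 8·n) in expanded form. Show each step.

(4 − 5·k + 9·n)·(−9·k + 1)·(2·k + 8·n)
= (−36·k + 4 + 45·k² − 5·k − 81·k·n + 9·n)·(2·k + 8·n)    [distributive law]
= (−41·k + 4 + 45·k² − 81·k·n + 9·n)·(2·k + 8·n)    [combine like terms]
= −82·k² − 328·k·n + 8·k + 32·n + 90·k³ + 360·k²·n − 162·k²·n − 648·k·n² + 18·k·n + 72·n²    [distributive law]
= −82·k² − 310·k·n + 8·k + 32·n + 90·k³ + 198·k²·n − 648·k·n² + 72·n²    [combine like terms]

−82·k² − 310·k·n + 8·k + 32·n + 90·k³ + 198·k²·n − 648·k·n² + 72·n²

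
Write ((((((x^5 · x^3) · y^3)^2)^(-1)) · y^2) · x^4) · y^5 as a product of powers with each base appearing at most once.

x^(-12)·y

((((((x^5 · x^3) · y^3)^2)^(-1)) · y^2) · x^4) · y^5
= (((((x^5 · x^3) · y^3)^(-2)) · y^2) · x^4) · y^5    [power of a power]
= (((((x^5 · x^3)^(-2)) · ((y^3)^(-2))) · y^2) · x^4) · y^5    [power of a product]
= ((((((x^5)^(-2)) · ((x^3)^(-2))) · ((y^3)^(-2))) · y^2) · x^4) · y^5    [power of a product]
= ((((x^(-10) · ((x^3)^(-2))) · ((y^3)^(-2))) · y^2) · x^4) · y^5    [power of a power]
= ((((x^(-10) · x^(-6)) · ((y^3)^(-2))) · y^2) · x^4) · y^5    [power of a power]
= (((x^(-16) · ((y^3)^(-2))) · y^2) · x^4) · y^5    [product of powers]
= (((x^(-16) · y^(-6)) · y^2) · x^4) · y^5    [power of a power]
= x^(-12)·y    [product of powers]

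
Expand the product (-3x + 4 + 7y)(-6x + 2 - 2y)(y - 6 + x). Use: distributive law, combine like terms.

-18x^2y - 138x^2 + 18x^3 + 192xy + 188x - 50xy^2 - 28y - 48 + 90y^2 - 14y^3

(-3x + 4 + 7y)(-6x + 2 - 2y)(y - 6 + x)
= (18x^2 - 6x + 6xy - 24x + 8 - 8y - 42xy + 14y - 14y^2)(y - 6 + x)    [distributive law]
= (18x^2 - 30x - 36xy + 8 + 6y - 14y^2)(y - 6 + x)    [combine like terms]
= 18x^2y - 108x^2 + 18x^3 - 30xy + 180x - 30x^2 - 36xy^2 + 216xy - 36x^2y + 8y - 48 + 8x + 6y^2 - 36y + 6xy - 14y^3 + 84y^2 - 14xy^2    [distributive law]
= -18x^2y - 138x^2 + 18x^3 + 192xy + 188x - 50xy^2 - 28y - 48 + 90y^2 - 14y^3    [combine like terms]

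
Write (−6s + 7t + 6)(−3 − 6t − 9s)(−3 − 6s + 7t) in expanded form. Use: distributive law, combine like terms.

(−6s + 7t + 6)(−3 − 6t − 9s)(−3 − 6s + 7t)
= (18s + 36st + 54s^2 − 21t − 42t^2 − 63st − 18 − 36t − 54s)(−3 − 6s + 7t)    [distributive law]
= (−36s − 27st + 54s^2 − 57t − 42t^2 − 18)(−3 − 6s + 7t)    [combine like terms]
= 108s + 216s^2 − 252st + 81st + 162s^2t − 189st^2 − 162s^2 − 324s^3 + 378s^2t + 171t + 342st − 399t^2 + 126t^2 + 252st^2 − 294t^3 + 54 + 108s − 126t    [distributive law]
= 216s + 54s^2 + 171st + 540s^2t + 63st^2 − 324s^3 + 45t − 273t^2 − 294t^3 + 54    [combine like terms]

216s + 54s^2 + 171st + 540s^2t + 63st^2 − 324s^3 + 45t − 273t^2 − 294t^3 + 54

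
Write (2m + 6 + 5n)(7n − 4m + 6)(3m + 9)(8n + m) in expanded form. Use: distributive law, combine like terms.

−39m^2n^2 − 210m^3n + 1611mn^2 − 702m^2n − 24m^4 − 108m^3 + 5184n^2 + 648mn + 2592n + 324m + 840mn^3 + 2520n^3

(2m + 6 + 5n)(7n − 4m + 6)(3m + 9)(8n + m)
= (14mn − 8m^2 + 12m + 42n − 24m + 36 + 35n^2 − 20mn + 30n)(3m + 9)(8n + m)    [distributive law]
= (−6mn − 8m^2 − 12m + 72n + 36 + 35n^2)(3m + 9)(8n + m)    [combine like terms]
= (−18m^2n − 54mn − 24m^3 − 72m^2 − 36m^2 − 108m + 216mn + 648n + 108m + 324 + 105mn^2 + 315n^2)(8n + m)    [distributive law]
= (−18m^2n + 162mn − 24m^3 − 108m^2 + 648n + 324 + 105mn^2 + 315n^2)(8n + m)    [combine like terms]
= −144m^2n^2 − 18m^3n + 1296mn^2 + 162m^2n − 192m^3n − 24m^4 − 864m^2n − 108m^3 + 5184n^2 + 648mn + 2592n + 324m + 840mn^3 + 105m^2n^2 + 2520n^3 + 315mn^2    [distributive law]
= −39m^2n^2 − 210m^3n + 1611mn^2 − 702m^2n − 24m^4 − 108m^3 + 5184n^2 + 648mn + 2592n + 324m + 840mn^3 + 2520n^3    [combine like terms]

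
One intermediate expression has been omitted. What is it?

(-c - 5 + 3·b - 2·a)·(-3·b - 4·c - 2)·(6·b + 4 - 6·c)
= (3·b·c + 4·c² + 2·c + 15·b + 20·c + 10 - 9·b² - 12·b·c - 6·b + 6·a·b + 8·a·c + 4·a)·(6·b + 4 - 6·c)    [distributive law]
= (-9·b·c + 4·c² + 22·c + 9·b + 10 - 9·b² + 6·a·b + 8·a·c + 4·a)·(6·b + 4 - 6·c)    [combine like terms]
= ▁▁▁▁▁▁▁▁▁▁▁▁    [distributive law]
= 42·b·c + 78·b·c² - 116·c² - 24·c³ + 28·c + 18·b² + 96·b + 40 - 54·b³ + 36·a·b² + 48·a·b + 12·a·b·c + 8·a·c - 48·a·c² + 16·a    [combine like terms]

By distributive law:

-54·b²·c - 36·b·c + 54·b·c² + 24·b·c² + 16·c² - 24·c³ + 132·b·c + 88·c - 132·c² + 54·b² + 36·b - 54·b·c + 60·b + 40 - 60·c - 54·b³ - 36·b² + 54·b²·c + 36·a·b² + 24·a·b - 36·a·b·c + 48·a·b·c + 32·a·c - 48·a·c² + 24·a·b + 16·a - 24·a·c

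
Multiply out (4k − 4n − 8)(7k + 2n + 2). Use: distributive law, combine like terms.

(4k − 4n − 8)(7k + 2n + 2)
= 28k^2 + 8kn + 8k − 28kn − 8n^2 − 8n − 56k − 16n − 16    [distributive law]
= 28k^2 − 20kn − 48k − 8n^2 − 24n − 16    [combine like terms]

28k^2 − 20kn − 48k − 8n^2 − 24n − 16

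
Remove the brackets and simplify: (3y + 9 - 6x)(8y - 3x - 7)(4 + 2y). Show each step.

198y^2 + 48y^3 - 198xy - 114xy^2 + 78y + 60x - 252 + 72x^2 + 36x^2y

(3y + 9 - 6x)(8y - 3x - 7)(4 + 2y)
= (24y^2 - 9xy - 21y + 72y - 27x - 63 - 48xy + 18x^2 + 42x)(4 + 2y)    [distributive law]
= (24y^2 - 57xy + 51y + 15x - 63 + 18x^2)(4 + 2y)    [combine like terms]
= 96y^2 + 48y^3 - 228xy - 114xy^2 + 204y + 102y^2 + 60x + 30xy - 252 - 126y + 72x^2 + 36x^2y    [distributive law]
= 198y^2 + 48y^3 - 198xy - 114xy^2 + 78y + 60x - 252 + 72x^2 + 36x^2y    [combine like terms]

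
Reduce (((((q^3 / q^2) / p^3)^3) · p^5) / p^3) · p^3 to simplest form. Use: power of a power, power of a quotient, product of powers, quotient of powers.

(((((q^3 / q^2) / p^3)^3) · p^5) / p^3) · p^3
= (((((q^3 / q^2)^3) / ((p^3)^3)) · p^5) / p^3) · p^3    [power of a quotient]
= ((((((q^3)^3) / ((q^2)^3)) / ((p^3)^3)) · p^5) / p^3) · p^3    [power of a quotient]
= ((((q^9 / ((q^2)^3)) / ((p^3)^3)) · p^5) / p^3) · p^3    [power of a power]
= ((((q^9 / q^6) / ((p^3)^3)) · p^5) / p^3) · p^3    [power of a power]
= (((q^3 / ((p^3)^3)) · p^5) / p^3) · p^3    [quotient of powers]
= (((q^3 / p^9) · p^5) / p^3) · p^3    [power of a power]
= p^(-4)q^3    [quotient of powers; product of powers]

p^(-4)q^3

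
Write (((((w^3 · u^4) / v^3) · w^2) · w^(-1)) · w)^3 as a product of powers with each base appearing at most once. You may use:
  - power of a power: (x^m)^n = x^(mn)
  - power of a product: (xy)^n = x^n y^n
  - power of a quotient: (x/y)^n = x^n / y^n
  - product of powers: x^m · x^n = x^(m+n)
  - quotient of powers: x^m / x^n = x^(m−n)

(((((w^3 · u^4) / v^3) · w^2) · w^(-1)) · w)^3
= (((((w^3 · u^4) / v^3) · w^2) · w^(-1))^3) · (w^3)    [power of a product]
= (((((w^3 · u^4) / v^3) · w^2)^3) · ((w^(-1))^3)) · (w^3)    [power of a product]
= (((((w^3 · u^4) / v^3)^3) · ((w^2)^3)) · ((w^(-1))^3)) · (w^3)    [power of a product]
= (((((w^3 · u^4)^3) / ((v^3)^3)) · ((w^2)^3)) · ((w^(-1))^3)) · (w^3)    [power of a quotient]
= ((((((w^3)^3) · ((u^4)^3)) / ((v^3)^3)) · ((w^2)^3)) · ((w^(-1))^3)) · (w^3)    [power of a product]
= ((((w^9 · ((u^4)^3)) / ((v^3)^3)) · ((w^2)^3)) · ((w^(-1))^3)) · (w^3)    [power of a power]
= ((((w^9 · u^12) / ((v^3)^3)) · ((w^2)^3)) · ((w^(-1))^3)) · (w^3)    [power of a power]
= ((((w^9 · u^12) / v^9) · ((w^2)^3)) · ((w^(-1))^3)) · (w^3)    [power of a power]
= ((((w^9 · u^12) / v^9) · w^6) · ((w^(-1))^3)) · (w^3)    [power of a power]
= ((((w^9 · u^12) / v^9) · w^6) · w^(-3)) · (w^3)    [power of a power]
= u^12v^(-9)w^15    [quotient of powers; product of powers]

u^12v^(-9)w^15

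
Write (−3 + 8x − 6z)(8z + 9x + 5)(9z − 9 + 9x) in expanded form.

−54z² + 351z − 459xz − 252x − 531x² + 135 − 342xz² + 738x²z + 648x³ − 432z³

(−3 + 8x − 6z)(8z + 9x + 5)(9z − 9 + 9x)
= (−24z − 27x − 15 + 64xz + 72x² + 40x − 48z² − 54xz − 30z)(9z − 9 + 9x)    [distributive law]
= (−54z + 13x − 15 + 10xz + 72x² − 48z²)(9z − 9 + 9x)    [combine like terms]
= −486z² + 486z − 486xz + 117xz − 117x + 117x² − 135z + 135 − 135x + 90xz² − 90xz + 90x²z + 648x²z − 648x² + 648x³ − 432z³ + 432z² − 432xz²    [distributive law]
= −54z² + 351z − 459xz − 252x − 531x² + 135 − 342xz² + 738x²z + 648x³ − 432z³    [combine like terms]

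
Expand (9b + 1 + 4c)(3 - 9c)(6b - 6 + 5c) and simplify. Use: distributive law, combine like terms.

162b^2 - 144b + 639bc - 486b^2c - 621bc^2 - 18 - 3c + 231c^2 - 180c^3

(9b + 1 + 4c)(3 - 9c)(6b - 6 + 5c)
= (27b - 81bc + 3 - 9c + 12c - 36c^2)(6b - 6 + 5c)    [distributive law]
= (27b - 81bc + 3 + 3c - 36c^2)(6b - 6 + 5c)    [combine like terms]
= 162b^2 - 162b + 135bc - 486b^2c + 486bc - 405bc^2 + 18b - 18 + 15c + 18bc - 18c + 15c^2 - 216bc^2 + 216c^2 - 180c^3    [distributive law]
= 162b^2 - 144b + 639bc - 486b^2c - 621bc^2 - 18 - 3c + 231c^2 - 180c^3    [combine like terms]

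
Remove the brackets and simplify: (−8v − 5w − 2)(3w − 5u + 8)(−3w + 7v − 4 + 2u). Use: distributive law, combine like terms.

(−8v − 5w − 2)(3w − 5u + 8)(−3w + 7v − 4 + 2u)
= (−24vw + 40uv − 64v − 15w² + 25uw − 40w − 6w + 10u − 16)(−3w + 7v − 4 + 2u)    [distributive law]
= (−24vw + 40uv − 64v − 15w² + 25uw − 46w + 10u − 16)(−3w + 7v − 4 + 2u)    [combine like terms]
= 72vw² − 168v²w + 96vw − 48uvw − 120uvw + 280uv² − 160uv + 80u²v + 192vw − 448v² + 256v − 128uv + 45w³ − 105vw² + 60w² − 30uw² − 75uw² + 175uvw − 100uw + 50u²w + 138w² − 322vw + 184w − 92uw − 30uw + 70uv − 40u + 20u² + 48w − 112v + 64 − 32u    [distributive law]
= −33vw² − 168v²w − 34vw + 7uvw + 280uv² − 218uv + 80u²v − 448v² + 144v + 45w³ + 198w² − 105uw² − 222uw + 50u²w + 232w − 72u + 20u² + 64    [combine like terms]

−33vw² − 168v²w − 34vw + 7uvw + 280uv² − 218uv + 80u²v − 448v² + 144v + 45w³ + 198w² − 105uw² − 222uw + 50u²w + 232w − 72u + 20u² + 64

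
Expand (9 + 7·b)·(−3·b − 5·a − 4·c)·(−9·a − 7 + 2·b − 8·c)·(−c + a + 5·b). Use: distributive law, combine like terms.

3362·a·b·c + 2423·a^2·b + 2083·a·b^2 + 1071·b·c + 1764·a·b + 945·b^2 + 1607·b^2·c + 465·b^3 + 1100·b·c^2 + 279·a^2·c + 405·a^3 − 63·a·c + 315·a^2 − 396·a·c^2 − 252·c^2 − 288·c^3 + 2653·a·b^2·c + 1694·a^2·b^2 + 553·a·b^3 + 602·b^3·c − 210·b^4 + 1008·b^2·c^2 + 217·a^2·b·c + 315·a^3·b − 308·a·b·c^2 − 224·b·c^3

(9 + 7·b)·(−3·b − 5·a − 4·c)·(−9·a − 7 + 2·b − 8·c)·(−c + a + 5·b)
= (−27·b − 45·a − 36·c − 21·b^2 − 35·a·b − 28·b·c)·(−9·a − 7 + 2·b − 8·c)·(−c + a + 5·b)    [distributive law]
= (243·a·b + 189·b − 54·b^2 + 216·b·c + 405·a^2 + 315·a − 90·a·b + 360·a·c + 324·a·c + 252·c − 72·b·c + 288·c^2 + 189·a·b^2 + 147·b^2 − 42·b^3 + 168·b^2·c + 315·a^2·b + 245·a·b − 70·a·b^2 + 280·a·b·c + 252·a·b·c + 196·b·c − 56·b^2·c + 224·b·c^2)·(−c + a + 5·b)    [distributive law]
= (398·a·b + 189·b + 93·b^2 + 340·b·c + 405·a^2 + 315·a + 684·a·c + 252·c + 288·c^2 + 119·a·b^2 − 42·b^3 + 112·b^2·c + 315·a^2·b + 532·a·b·c + 224·b·c^2)·(−c + a + 5·b)    [combine like terms]
= −398·a·b·c + 398·a^2·b + 1990·a·b^2 − 189·b·c + 189·a·b + 945·b^2 − 93·b^2·c + 93·a·b^2 + 465·b^3 − 340·b·c^2 + 340·a·b·c + 1700·b^2·c − 405·a^2·c + 405·a^3 + 2025·a^2·b − 315·a·c + 315·a^2 + 1575·a·b − 684·a·c^2 + 684·a^2·c + 3420·a·b·c − 252·c^2 + 252·a·c + 1260·b·c − 288·c^3 + 288·a·c^2 + 1440·b·c^2 − 119·a·b^2·c + 119·a^2·b^2 + 595·a·b^3 + 42·b^3·c − 42·a·b^3 − 210·b^4 − 112·b^2·c^2 + 112·a·b^2·c + 560·b^3·c − 315·a^2·b·c + 315·a^3·b + 1575·a^2·b^2 − 532·a·b·c^2 + 532·a^2·b·c + 2660·a·b^2·c − 224·b·c^3 + 224·a·b·c^2 + 1120·b^2·c^2    [distributive law]
= 3362·a·b·c + 2423·a^2·b + 2083·a·b^2 + 1071·b·c + 1764·a·b + 945·b^2 + 1607·b^2·c + 465·b^3 + 1100·b·c^2 + 279·a^2·c + 405·a^3 − 63·a·c + 315·a^2 − 396·a·c^2 − 252·c^2 − 288·c^3 + 2653·a·b^2·c + 1694·a^2·b^2 + 553·a·b^3 + 602·b^3·c − 210·b^4 + 1008·b^2·c^2 + 217·a^2·b·c + 315·a^3·b − 308·a·b·c^2 − 224·b·c^3    [combine like terms]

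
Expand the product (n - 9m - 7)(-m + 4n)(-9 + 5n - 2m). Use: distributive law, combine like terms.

(n - 9m - 7)(-m + 4n)(-9 + 5n - 2m)
= (-mn + 4n^2 + 9m^2 - 36mn + 7m - 28n)(-9 + 5n - 2m)    [distributive law]
= (-37mn + 4n^2 + 9m^2 + 7m - 28n)(-9 + 5n - 2m)    [combine like terms]
= 333mn - 185mn^2 + 74m^2n - 36n^2 + 20n^3 - 8mn^2 - 81m^2 + 45m^2n - 18m^3 - 63m + 35mn - 14m^2 + 252n - 140n^2 + 56mn    [distributive law]
= 424mn - 193mn^2 + 119m^2n - 176n^2 + 20n^3 - 95m^2 - 18m^3 - 63m + 252n    [combine like terms]

424mn - 193mn^2 + 119m^2n - 176n^2 + 20n^3 - 95m^2 - 18m^3 - 63m + 252n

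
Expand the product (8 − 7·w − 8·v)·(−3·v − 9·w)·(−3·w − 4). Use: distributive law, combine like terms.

(8 − 7·w − 8·v)·(−3·v − 9·w)·(−3·w − 4)
= (−24·v − 72·w + 21·v·w + 63·w^2 + 24·v^2 + 72·v·w)·(−3·w − 4)    [distributive law]
= (−24·v − 72·w + 93·v·w + 63·w^2 + 24·v^2)·(−3·w − 4)    [combine like terms]
= 72·v·w + 96·v + 216·w^2 + 288·w − 279·v·w^2 − 372·v·w − 189·w^3 − 252·w^2 − 72·v^2·w − 96·v^2    [distributive law]
= −300·v·w + 96·v − 36·w^2 + 288·w − 279·v·w^2 − 189·w^3 − 72·v^2·w − 96·v^2    [combine like terms]

−300·v·w + 96·v − 36·w^2 + 288·w − 279·v·w^2 − 189·w^3 − 72·v^2·w − 96·v^2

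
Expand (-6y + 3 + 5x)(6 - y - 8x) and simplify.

(-6y + 3 + 5x)(6 - y - 8x)
= -36y + 6y^2 + 48xy + 18 - 3y - 24x + 30x - 5xy - 40x^2    [distributive law]
= -39y + 6y^2 + 43xy + 18 + 6x - 40x^2    [combine like terms]

-39y + 6y^2 + 43xy + 18 + 6x - 40x^2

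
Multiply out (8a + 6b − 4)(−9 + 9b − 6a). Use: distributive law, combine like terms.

(8a + 6b − 4)(−9 + 9b − 6a)
= −72a + 72ab − 48a² − 54b + 54b² − 36ab + 36 − 36b + 24a    [distributive law]
= −48a + 36ab − 48a² − 90b + 54b² + 36    [combine like terms]

−48a + 36ab − 48a² − 90b + 54b² + 36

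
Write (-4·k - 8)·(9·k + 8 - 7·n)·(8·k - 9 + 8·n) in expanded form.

(-4·k - 8)·(9·k + 8 - 7·n)·(8·k - 9 + 8·n)
= (-36·k^2 - 32·k + 28·k·n - 72·k - 64 + 56·n)·(8·k - 9 + 8·n)    [distributive law]
= (-36·k^2 - 104·k + 28·k·n - 64 + 56·n)·(8·k - 9 + 8·n)    [combine like terms]
= -288·k^3 + 324·k^2 - 288·k^2·n - 832·k^2 + 936·k - 832·k·n + 224·k^2·n - 252·k·n + 224·k·n^2 - 512·k + 576 - 512·n + 448·k·n - 504·n + 448·n^2    [distributive law]
= -288·k^3 - 508·k^2 - 64·k^2·n + 424·k - 636·k·n + 224·k·n^2 + 576 - 1016·n + 448·n^2    [combine like terms]

-288·k^3 - 508·k^2 - 64·k^2·n + 424·k - 636·k·n + 224·k·n^2 + 576 - 1016·n + 448·n^2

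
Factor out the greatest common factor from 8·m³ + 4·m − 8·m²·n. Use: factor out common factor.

8·m³ + 4·m − 8·m²·n
= 4(2·m³ + m − 2·m²·n)    [factor out 4]
= 4·m(2·m² + 1 − 2·m·n)    [factor out m]

4·m(2·m² + 1 − 2·m·n)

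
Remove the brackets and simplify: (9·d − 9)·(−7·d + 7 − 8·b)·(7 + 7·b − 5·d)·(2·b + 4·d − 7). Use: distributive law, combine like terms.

(9·d − 9)·(−7·d + 7 − 8·b)·(7 + 7·b − 5·d)·(2·b + 4·d − 7)
= (−63·d^2 + 63·d − 72·b·d + 63·d − 63 + 72·b)·(7 + 7·b − 5·d)·(2·b + 4·d − 7)    [distributive law]
= (−63·d^2 + 126·d − 72·b·d − 63 + 72·b)·(7 + 7·b − 5·d)·(2·b + 4·d − 7)    [combine like terms]
= (−441·d^2 − 441·b·d^2 + 315·d^3 + 882·d + 882·b·d − 630·d^2 − 504·b·d − 504·b^2·d + 360·b·d^2 − 441 − 441·b + 315·d + 504·b + 504·b^2 − 360·b·d)·(2·b + 4·d − 7)    [distributive law]
= (−1071·d^2 − 81·b·d^2 + 315·d^3 + 1197·d + 18·b·d − 504·b^2·d − 441 + 63·b + 504·b^2)·(2·b + 4·d − 7)    [combine like terms]
= −2142·b·d^2 − 4284·d^3 + 7497·d^2 − 162·b^2·d^2 − 324·b·d^3 + 567·b·d^2 + 630·b·d^3 + 1260·d^4 − 2205·d^3 + 2394·b·d + 4788·d^2 − 8379·d + 36·b^2·d + 72·b·d^2 − 126·b·d − 1008·b^3·d − 2016·b^2·d^2 + 3528·b^2·d − 882·b − 1764·d + 3087 + 126·b^2 + 252·b·d − 441·b + 1008·b^3 + 2016·b^2·d − 3528·b^2    [distributive law]
= −1503·b·d^2 − 6489·d^3 + 12285·d^2 − 2178·b^2·d^2 + 306·b·d^3 + 1260·d^4 + 2520·b·d − 10143·d + 5580·b^2·d − 1008·b^3·d − 1323·b + 3087 − 3402·b^2 + 1008·b^3    [combine like terms]

−1503·b·d^2 − 6489·d^3 + 12285·d^2 − 2178·b^2·d^2 + 306·b·d^3 + 1260·d^4 + 2520·b·d − 10143·d + 5580·b^2·d − 1008·b^3·d − 1323·b + 3087 − 3402·b^2 + 1008·b^3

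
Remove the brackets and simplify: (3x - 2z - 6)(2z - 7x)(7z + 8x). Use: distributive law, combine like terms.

(3x - 2z - 6)(2z - 7x)(7z + 8x)
= (6xz - 21x^2 - 4z^2 + 14xz - 12z + 42x)(7z + 8x)    [distributive law]
= (20xz - 21x^2 - 4z^2 - 12z + 42x)(7z + 8x)    [combine like terms]
= 140xz^2 + 160x^2z - 147x^2z - 168x^3 - 28z^3 - 32xz^2 - 84z^2 - 96xz + 294xz + 336x^2    [distributive law]
= 108xz^2 + 13x^2z - 168x^3 - 28z^3 - 84z^2 + 198xz + 336x^2    [combine like terms]

108xz^2 + 13x^2z - 168x^3 - 28z^3 - 84z^2 + 198xz + 336x^2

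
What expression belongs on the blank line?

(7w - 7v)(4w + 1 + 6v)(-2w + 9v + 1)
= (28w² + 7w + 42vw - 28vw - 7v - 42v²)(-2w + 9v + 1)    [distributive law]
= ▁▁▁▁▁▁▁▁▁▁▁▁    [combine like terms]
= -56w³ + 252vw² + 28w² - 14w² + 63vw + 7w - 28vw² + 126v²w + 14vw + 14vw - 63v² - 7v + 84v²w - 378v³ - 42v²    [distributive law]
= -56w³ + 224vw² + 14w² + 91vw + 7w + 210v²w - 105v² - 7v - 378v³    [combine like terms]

By combine like terms:

(28w² + 7w + 14vw - 7v - 42v²)(-2w + 9v + 1)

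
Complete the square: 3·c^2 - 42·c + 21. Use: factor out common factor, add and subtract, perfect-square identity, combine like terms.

3·c^2 - 42·c + 21
= 3(c^2 - 14·c) + 21    [factor out 3 from the c-terms]
= 3(c^2 - 14·c + 49 - 49) + 21    [add and subtract 49 inside the bracket]
= 3(c - 7)^2 - 147 + 21    [perfect-square identity]
= 3(c - 7)^2 - 126    [combine constants]

3(c - 7)^2 - 126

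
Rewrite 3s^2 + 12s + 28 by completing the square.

3s^2 + 12s + 28
= 3(s^2 + 4s) + 28    [factor out 3 from the s-terms]
= 3(s^2 + 4s + 4 − 4) + 28    [add and subtract 4 inside the bracket]
= 3(s + 2)^2 − 12 + 28    [perfect-square identity]
= 3(s + 2)^2 + 16    [combine constants]

3(s + 2)^2 + 16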